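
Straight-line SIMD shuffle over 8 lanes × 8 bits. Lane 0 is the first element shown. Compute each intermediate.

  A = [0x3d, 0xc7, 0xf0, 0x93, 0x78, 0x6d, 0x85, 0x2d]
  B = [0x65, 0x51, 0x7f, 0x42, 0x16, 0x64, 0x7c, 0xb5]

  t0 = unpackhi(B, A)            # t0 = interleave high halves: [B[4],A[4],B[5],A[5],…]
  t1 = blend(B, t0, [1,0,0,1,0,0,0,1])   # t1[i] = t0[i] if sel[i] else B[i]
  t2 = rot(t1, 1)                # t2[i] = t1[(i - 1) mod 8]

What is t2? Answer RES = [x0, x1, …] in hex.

RES = [ 0x2d  0x16  0x51  0x7f  0x6d  0x16  0x64  0x7c ]

  t0: 16 78 64 6d 7c 85 b5 2d
  t1: 16 51 7f 6d 16 64 7c 2d
  t2: 2d 16 51 7f 6d 16 64 7c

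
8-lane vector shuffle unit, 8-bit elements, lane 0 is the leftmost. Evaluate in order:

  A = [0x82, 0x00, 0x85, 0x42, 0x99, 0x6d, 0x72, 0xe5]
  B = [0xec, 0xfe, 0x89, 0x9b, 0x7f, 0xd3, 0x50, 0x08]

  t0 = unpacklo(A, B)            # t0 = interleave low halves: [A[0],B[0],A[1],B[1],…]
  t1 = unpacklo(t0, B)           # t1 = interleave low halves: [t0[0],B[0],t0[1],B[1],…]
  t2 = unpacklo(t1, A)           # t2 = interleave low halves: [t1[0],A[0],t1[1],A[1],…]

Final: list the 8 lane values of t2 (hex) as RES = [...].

→ t0 |82|ec|00|fe|85|89|42|9b|
→ t1 |82|ec|ec|fe|00|89|fe|9b|
→ t2 |82|82|ec|00|ec|85|fe|42|

RES = [ 0x82  0x82  0xec  0x00  0xec  0x85  0xfe  0x42 ]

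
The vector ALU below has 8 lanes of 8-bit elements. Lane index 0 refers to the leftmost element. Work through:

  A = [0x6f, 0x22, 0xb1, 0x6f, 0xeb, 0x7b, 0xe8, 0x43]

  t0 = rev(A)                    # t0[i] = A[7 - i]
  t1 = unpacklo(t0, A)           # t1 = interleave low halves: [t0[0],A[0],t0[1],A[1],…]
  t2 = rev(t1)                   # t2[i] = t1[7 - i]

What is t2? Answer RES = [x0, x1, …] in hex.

→ t0 |43|e8|7b|eb|6f|b1|22|6f|
→ t1 |43|6f|e8|22|7b|b1|eb|6f|
→ t2 |6f|eb|b1|7b|22|e8|6f|43|

RES = [0x6f, 0xeb, 0xb1, 0x7b, 0x22, 0xe8, 0x6f, 0x43]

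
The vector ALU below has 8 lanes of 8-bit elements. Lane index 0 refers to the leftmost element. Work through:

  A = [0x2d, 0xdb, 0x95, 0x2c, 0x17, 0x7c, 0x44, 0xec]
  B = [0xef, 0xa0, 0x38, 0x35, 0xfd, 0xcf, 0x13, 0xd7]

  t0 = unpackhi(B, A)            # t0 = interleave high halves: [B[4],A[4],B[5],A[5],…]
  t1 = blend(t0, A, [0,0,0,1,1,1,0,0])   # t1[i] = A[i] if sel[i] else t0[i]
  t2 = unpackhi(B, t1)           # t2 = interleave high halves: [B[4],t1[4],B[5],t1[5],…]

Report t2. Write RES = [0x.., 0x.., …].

RES = [0xfd, 0x17, 0xcf, 0x7c, 0x13, 0xd7, 0xd7, 0xec]

→ t0 |fd|17|cf|7c|13|44|d7|ec|
→ t1 |fd|17|cf|2c|17|7c|d7|ec|
→ t2 |fd|17|cf|7c|13|d7|d7|ec|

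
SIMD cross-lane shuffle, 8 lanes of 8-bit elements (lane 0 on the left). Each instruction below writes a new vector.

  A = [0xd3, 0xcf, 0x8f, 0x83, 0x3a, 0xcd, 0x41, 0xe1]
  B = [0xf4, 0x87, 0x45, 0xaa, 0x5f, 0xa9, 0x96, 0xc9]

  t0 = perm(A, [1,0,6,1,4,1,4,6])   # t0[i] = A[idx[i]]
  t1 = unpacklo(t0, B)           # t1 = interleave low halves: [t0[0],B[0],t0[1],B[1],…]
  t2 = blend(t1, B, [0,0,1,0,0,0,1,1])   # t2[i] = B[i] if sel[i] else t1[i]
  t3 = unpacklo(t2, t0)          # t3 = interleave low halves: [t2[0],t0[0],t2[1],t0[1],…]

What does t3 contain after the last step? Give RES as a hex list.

t0 = [0xcf, 0xd3, 0x41, 0xcf, 0x3a, 0xcf, 0x3a, 0x41]
t1 = [0xcf, 0xf4, 0xd3, 0x87, 0x41, 0x45, 0xcf, 0xaa]
t2 = [0xcf, 0xf4, 0x45, 0x87, 0x41, 0x45, 0x96, 0xc9]
t3 = [0xcf, 0xcf, 0xf4, 0xd3, 0x45, 0x41, 0x87, 0xcf]

RES = [ 0xcf  0xcf  0xf4  0xd3  0x45  0x41  0x87  0xcf ]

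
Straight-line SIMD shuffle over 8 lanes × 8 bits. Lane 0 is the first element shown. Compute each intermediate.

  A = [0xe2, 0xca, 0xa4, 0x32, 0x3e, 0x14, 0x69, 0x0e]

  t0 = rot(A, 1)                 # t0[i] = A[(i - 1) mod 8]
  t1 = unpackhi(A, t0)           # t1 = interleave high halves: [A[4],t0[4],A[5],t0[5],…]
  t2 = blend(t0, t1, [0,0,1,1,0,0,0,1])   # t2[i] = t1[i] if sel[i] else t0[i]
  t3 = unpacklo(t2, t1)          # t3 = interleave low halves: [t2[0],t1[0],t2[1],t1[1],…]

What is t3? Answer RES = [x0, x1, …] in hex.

t0 = [0x0e, 0xe2, 0xca, 0xa4, 0x32, 0x3e, 0x14, 0x69]
t1 = [0x3e, 0x32, 0x14, 0x3e, 0x69, 0x14, 0x0e, 0x69]
t2 = [0x0e, 0xe2, 0x14, 0x3e, 0x32, 0x3e, 0x14, 0x69]
t3 = [0x0e, 0x3e, 0xe2, 0x32, 0x14, 0x14, 0x3e, 0x3e]

RES = [0x0e, 0x3e, 0xe2, 0x32, 0x14, 0x14, 0x3e, 0x3e]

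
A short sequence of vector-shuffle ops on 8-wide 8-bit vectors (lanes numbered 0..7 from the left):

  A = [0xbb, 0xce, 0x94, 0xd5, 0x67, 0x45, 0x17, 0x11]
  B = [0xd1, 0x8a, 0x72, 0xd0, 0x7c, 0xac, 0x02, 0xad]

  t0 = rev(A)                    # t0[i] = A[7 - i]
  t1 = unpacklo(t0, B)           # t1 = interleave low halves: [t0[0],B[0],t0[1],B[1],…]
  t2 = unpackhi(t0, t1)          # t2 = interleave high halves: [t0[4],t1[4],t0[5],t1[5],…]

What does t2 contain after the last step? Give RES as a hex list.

RES = [0xd5, 0x45, 0x94, 0x72, 0xce, 0x67, 0xbb, 0xd0]

→ t0 |11|17|45|67|d5|94|ce|bb|
→ t1 |11|d1|17|8a|45|72|67|d0|
→ t2 |d5|45|94|72|ce|67|bb|d0|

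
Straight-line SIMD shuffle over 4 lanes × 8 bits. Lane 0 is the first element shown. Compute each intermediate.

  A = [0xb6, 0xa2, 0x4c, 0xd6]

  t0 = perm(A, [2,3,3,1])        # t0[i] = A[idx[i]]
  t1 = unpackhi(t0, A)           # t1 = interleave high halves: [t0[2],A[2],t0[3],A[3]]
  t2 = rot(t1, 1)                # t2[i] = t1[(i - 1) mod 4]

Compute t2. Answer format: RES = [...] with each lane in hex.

RES = [0xd6, 0xd6, 0x4c, 0xa2]

  t0: 4c d6 d6 a2
  t1: d6 4c a2 d6
  t2: d6 d6 4c a2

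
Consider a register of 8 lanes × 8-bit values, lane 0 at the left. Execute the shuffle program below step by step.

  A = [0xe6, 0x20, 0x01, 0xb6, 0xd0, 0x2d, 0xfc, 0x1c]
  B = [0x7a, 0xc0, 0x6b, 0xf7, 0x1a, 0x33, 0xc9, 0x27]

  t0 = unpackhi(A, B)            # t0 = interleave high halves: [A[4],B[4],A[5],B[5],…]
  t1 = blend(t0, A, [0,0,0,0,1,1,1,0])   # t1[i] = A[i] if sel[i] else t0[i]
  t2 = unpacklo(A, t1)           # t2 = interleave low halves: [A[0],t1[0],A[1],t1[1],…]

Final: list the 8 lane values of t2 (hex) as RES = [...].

RES = [0xe6, 0xd0, 0x20, 0x1a, 0x01, 0x2d, 0xb6, 0x33]

→ t0 |d0|1a|2d|33|fc|c9|1c|27|
→ t1 |d0|1a|2d|33|d0|2d|fc|27|
→ t2 |e6|d0|20|1a|01|2d|b6|33|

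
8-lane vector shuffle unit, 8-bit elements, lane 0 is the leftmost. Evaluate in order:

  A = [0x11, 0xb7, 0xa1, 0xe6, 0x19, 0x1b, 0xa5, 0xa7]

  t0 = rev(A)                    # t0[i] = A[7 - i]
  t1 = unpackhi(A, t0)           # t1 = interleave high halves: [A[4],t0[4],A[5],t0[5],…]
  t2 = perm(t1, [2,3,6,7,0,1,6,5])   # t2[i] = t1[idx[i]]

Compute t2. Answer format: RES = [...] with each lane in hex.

RES = [0x1b, 0xa1, 0xa7, 0x11, 0x19, 0xe6, 0xa7, 0xb7]

→ t0 |a7|a5|1b|19|e6|a1|b7|11|
→ t1 |19|e6|1b|a1|a5|b7|a7|11|
→ t2 |1b|a1|a7|11|19|e6|a7|b7|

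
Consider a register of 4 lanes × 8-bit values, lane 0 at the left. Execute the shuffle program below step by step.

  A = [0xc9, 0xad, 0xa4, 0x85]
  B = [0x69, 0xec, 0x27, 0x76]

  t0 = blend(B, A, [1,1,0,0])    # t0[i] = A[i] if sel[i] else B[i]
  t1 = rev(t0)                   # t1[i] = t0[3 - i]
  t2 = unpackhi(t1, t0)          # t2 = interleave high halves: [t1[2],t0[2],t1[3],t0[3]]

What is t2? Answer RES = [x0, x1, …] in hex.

  t0: c9 ad 27 76
  t1: 76 27 ad c9
  t2: ad 27 c9 76

RES = [0xad, 0x27, 0xc9, 0x76]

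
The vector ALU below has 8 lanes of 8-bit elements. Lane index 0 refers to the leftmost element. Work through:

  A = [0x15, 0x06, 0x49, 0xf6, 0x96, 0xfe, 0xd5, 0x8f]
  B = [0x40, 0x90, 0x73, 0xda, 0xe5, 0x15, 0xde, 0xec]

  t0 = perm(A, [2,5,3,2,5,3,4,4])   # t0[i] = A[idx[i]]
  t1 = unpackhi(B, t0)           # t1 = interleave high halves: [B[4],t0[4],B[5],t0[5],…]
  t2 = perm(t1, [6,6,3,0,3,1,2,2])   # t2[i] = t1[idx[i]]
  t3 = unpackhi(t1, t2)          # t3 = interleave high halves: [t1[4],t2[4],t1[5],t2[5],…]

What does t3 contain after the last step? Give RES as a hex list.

RES = [ 0xde  0xf6  0x96  0xfe  0xec  0x15  0x96  0x15 ]

t0 = [0x49, 0xfe, 0xf6, 0x49, 0xfe, 0xf6, 0x96, 0x96]
t1 = [0xe5, 0xfe, 0x15, 0xf6, 0xde, 0x96, 0xec, 0x96]
t2 = [0xec, 0xec, 0xf6, 0xe5, 0xf6, 0xfe, 0x15, 0x15]
t3 = [0xde, 0xf6, 0x96, 0xfe, 0xec, 0x15, 0x96, 0x15]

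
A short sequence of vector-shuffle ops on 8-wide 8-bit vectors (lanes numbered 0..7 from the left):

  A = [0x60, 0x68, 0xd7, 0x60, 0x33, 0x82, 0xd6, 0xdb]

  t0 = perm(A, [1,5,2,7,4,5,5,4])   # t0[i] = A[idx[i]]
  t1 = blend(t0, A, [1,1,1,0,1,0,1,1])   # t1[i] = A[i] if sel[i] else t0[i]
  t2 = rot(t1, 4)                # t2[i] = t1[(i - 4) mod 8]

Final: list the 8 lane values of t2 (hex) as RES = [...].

→ t0 |68|82|d7|db|33|82|82|33|
→ t1 |60|68|d7|db|33|82|d6|db|
→ t2 |33|82|d6|db|60|68|d7|db|

RES = [0x33, 0x82, 0xd6, 0xdb, 0x60, 0x68, 0xd7, 0xdb]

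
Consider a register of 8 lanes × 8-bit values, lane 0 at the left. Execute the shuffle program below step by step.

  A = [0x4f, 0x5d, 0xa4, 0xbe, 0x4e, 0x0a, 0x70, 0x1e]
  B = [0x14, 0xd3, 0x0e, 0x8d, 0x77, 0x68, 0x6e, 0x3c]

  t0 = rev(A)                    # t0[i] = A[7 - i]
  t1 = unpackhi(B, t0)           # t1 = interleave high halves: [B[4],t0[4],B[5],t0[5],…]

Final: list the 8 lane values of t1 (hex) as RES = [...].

RES = [0x77, 0xbe, 0x68, 0xa4, 0x6e, 0x5d, 0x3c, 0x4f]

→ t0 |1e|70|0a|4e|be|a4|5d|4f|
→ t1 |77|be|68|a4|6e|5d|3c|4f|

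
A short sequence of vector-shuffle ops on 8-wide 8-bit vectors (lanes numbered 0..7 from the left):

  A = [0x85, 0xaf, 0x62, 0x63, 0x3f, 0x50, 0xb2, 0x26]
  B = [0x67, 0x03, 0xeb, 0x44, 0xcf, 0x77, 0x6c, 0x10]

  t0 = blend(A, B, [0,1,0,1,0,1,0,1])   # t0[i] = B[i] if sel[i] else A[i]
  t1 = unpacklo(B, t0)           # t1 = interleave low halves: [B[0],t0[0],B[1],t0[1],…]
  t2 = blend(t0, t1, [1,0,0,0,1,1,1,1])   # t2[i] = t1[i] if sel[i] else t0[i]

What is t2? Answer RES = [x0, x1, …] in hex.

RES = [ 0x67  0x03  0x62  0x44  0xeb  0x62  0x44  0x44 ]

t0 = [0x85, 0x03, 0x62, 0x44, 0x3f, 0x77, 0xb2, 0x10]
t1 = [0x67, 0x85, 0x03, 0x03, 0xeb, 0x62, 0x44, 0x44]
t2 = [0x67, 0x03, 0x62, 0x44, 0xeb, 0x62, 0x44, 0x44]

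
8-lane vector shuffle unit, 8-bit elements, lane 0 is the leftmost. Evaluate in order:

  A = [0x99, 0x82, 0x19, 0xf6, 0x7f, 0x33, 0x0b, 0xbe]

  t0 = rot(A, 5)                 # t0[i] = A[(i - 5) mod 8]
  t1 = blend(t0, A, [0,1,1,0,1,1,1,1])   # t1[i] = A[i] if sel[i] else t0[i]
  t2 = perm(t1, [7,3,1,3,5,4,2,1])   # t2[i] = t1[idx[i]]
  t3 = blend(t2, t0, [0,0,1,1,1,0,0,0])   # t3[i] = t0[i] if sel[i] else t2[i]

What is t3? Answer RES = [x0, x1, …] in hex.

RES = [ 0xbe  0x0b  0x33  0x0b  0xbe  0x7f  0x19  0x82 ]

→ t0 |f6|7f|33|0b|be|99|82|19|
→ t1 |f6|82|19|0b|7f|33|0b|be|
→ t2 |be|0b|82|0b|33|7f|19|82|
→ t3 |be|0b|33|0b|be|7f|19|82|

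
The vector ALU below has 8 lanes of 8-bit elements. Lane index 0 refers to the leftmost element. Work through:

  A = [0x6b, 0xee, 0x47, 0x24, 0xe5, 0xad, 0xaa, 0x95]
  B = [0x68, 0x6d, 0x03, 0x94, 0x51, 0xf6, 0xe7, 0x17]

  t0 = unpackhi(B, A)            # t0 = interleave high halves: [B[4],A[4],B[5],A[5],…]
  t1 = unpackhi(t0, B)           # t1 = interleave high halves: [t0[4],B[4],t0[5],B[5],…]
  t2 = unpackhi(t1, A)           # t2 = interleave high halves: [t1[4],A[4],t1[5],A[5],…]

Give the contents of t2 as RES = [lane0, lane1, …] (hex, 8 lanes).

  t0: 51 e5 f6 ad e7 aa 17 95
  t1: e7 51 aa f6 17 e7 95 17
  t2: 17 e5 e7 ad 95 aa 17 95

RES = [0x17, 0xe5, 0xe7, 0xad, 0x95, 0xaa, 0x17, 0x95]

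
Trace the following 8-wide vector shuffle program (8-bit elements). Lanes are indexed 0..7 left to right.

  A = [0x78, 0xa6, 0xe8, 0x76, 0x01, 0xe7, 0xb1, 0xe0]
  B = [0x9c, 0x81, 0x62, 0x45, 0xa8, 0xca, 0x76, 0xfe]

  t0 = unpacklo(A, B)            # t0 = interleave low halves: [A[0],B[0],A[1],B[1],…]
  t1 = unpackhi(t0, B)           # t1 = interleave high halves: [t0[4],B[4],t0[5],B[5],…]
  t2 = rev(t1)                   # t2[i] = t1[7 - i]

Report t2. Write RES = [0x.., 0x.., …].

RES = [0xfe, 0x45, 0x76, 0x76, 0xca, 0x62, 0xa8, 0xe8]

  t0: 78 9c a6 81 e8 62 76 45
  t1: e8 a8 62 ca 76 76 45 fe
  t2: fe 45 76 76 ca 62 a8 e8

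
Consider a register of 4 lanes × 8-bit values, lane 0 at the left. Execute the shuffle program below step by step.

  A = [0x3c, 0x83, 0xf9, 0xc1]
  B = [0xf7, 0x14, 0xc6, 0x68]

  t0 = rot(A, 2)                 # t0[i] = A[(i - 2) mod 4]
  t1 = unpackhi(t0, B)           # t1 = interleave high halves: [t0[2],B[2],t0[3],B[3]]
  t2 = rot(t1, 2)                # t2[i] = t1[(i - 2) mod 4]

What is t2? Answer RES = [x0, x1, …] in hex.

  t0: f9 c1 3c 83
  t1: 3c c6 83 68
  t2: 83 68 3c c6

RES = [ 0x83  0x68  0x3c  0xc6 ]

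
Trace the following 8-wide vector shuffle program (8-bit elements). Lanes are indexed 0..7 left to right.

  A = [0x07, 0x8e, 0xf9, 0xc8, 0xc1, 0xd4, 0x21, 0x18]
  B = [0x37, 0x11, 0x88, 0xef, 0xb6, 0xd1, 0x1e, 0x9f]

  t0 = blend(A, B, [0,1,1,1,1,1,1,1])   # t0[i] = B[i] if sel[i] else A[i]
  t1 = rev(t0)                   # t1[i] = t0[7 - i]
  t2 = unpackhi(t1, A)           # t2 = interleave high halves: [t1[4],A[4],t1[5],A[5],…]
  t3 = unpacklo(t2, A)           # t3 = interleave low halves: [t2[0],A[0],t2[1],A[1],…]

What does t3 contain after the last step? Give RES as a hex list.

→ t0 |07|11|88|ef|b6|d1|1e|9f|
→ t1 |9f|1e|d1|b6|ef|88|11|07|
→ t2 |ef|c1|88|d4|11|21|07|18|
→ t3 |ef|07|c1|8e|88|f9|d4|c8|

RES = [0xef, 0x07, 0xc1, 0x8e, 0x88, 0xf9, 0xd4, 0xc8]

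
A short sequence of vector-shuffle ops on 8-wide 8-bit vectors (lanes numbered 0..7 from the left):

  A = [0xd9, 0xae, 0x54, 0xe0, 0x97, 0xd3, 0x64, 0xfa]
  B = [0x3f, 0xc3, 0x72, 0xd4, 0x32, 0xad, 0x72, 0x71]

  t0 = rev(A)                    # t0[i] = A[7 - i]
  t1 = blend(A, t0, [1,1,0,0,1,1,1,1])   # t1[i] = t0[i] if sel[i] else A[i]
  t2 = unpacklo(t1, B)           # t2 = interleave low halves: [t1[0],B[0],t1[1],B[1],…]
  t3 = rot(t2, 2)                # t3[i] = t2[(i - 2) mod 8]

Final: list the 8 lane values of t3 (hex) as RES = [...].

t0 = [0xfa, 0x64, 0xd3, 0x97, 0xe0, 0x54, 0xae, 0xd9]
t1 = [0xfa, 0x64, 0x54, 0xe0, 0xe0, 0x54, 0xae, 0xd9]
t2 = [0xfa, 0x3f, 0x64, 0xc3, 0x54, 0x72, 0xe0, 0xd4]
t3 = [0xe0, 0xd4, 0xfa, 0x3f, 0x64, 0xc3, 0x54, 0x72]

RES = [ 0xe0  0xd4  0xfa  0x3f  0x64  0xc3  0x54  0x72 ]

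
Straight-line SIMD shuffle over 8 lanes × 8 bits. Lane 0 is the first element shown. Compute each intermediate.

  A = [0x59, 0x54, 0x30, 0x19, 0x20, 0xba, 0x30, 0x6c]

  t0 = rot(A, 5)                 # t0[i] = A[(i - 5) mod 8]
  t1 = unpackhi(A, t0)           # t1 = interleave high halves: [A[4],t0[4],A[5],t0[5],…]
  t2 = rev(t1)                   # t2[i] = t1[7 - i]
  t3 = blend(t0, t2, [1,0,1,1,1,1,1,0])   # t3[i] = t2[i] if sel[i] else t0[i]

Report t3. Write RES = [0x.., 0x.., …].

  t0: 19 20 ba 30 6c 59 54 30
  t1: 20 6c ba 59 30 54 6c 30
  t2: 30 6c 54 30 59 ba 6c 20
  t3: 30 20 54 30 59 ba 6c 30

RES = [0x30, 0x20, 0x54, 0x30, 0x59, 0xba, 0x6c, 0x30]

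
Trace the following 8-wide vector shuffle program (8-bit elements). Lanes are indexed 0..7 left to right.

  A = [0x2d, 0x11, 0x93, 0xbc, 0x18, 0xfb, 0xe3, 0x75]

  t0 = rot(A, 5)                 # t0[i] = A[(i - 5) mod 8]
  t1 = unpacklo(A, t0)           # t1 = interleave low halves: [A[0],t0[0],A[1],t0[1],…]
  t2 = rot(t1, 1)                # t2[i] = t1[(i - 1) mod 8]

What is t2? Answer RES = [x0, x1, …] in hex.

t0 = [0xbc, 0x18, 0xfb, 0xe3, 0x75, 0x2d, 0x11, 0x93]
t1 = [0x2d, 0xbc, 0x11, 0x18, 0x93, 0xfb, 0xbc, 0xe3]
t2 = [0xe3, 0x2d, 0xbc, 0x11, 0x18, 0x93, 0xfb, 0xbc]

RES = [ 0xe3  0x2d  0xbc  0x11  0x18  0x93  0xfb  0xbc ]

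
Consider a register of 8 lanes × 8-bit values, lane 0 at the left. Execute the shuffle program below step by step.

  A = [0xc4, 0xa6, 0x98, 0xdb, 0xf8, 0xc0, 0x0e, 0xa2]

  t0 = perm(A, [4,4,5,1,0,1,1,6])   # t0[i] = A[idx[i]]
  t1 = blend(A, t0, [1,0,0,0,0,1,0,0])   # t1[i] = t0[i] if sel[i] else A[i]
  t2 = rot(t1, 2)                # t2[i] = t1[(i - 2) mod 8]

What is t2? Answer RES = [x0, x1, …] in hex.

RES = [ 0x0e  0xa2  0xf8  0xa6  0x98  0xdb  0xf8  0xa6 ]

→ t0 |f8|f8|c0|a6|c4|a6|a6|0e|
→ t1 |f8|a6|98|db|f8|a6|0e|a2|
→ t2 |0e|a2|f8|a6|98|db|f8|a6|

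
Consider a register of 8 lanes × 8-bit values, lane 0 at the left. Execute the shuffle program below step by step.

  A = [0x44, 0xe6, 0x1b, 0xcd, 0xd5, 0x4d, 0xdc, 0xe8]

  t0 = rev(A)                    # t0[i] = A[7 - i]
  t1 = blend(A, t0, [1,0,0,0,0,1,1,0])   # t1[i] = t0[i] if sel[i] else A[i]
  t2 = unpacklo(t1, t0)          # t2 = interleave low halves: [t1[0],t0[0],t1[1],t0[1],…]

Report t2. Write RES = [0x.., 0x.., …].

t0 = [0xe8, 0xdc, 0x4d, 0xd5, 0xcd, 0x1b, 0xe6, 0x44]
t1 = [0xe8, 0xe6, 0x1b, 0xcd, 0xd5, 0x1b, 0xe6, 0xe8]
t2 = [0xe8, 0xe8, 0xe6, 0xdc, 0x1b, 0x4d, 0xcd, 0xd5]

RES = [0xe8, 0xe8, 0xe6, 0xdc, 0x1b, 0x4d, 0xcd, 0xd5]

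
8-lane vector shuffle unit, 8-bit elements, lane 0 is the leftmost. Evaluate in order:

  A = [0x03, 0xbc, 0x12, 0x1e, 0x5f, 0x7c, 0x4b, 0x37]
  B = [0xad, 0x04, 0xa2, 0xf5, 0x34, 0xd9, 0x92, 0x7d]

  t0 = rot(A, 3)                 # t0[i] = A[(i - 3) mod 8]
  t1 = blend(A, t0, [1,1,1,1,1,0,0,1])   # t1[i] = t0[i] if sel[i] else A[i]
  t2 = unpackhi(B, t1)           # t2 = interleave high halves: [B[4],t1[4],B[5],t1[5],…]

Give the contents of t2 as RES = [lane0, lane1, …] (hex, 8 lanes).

RES = [0x34, 0xbc, 0xd9, 0x7c, 0x92, 0x4b, 0x7d, 0x5f]

t0 = [0x7c, 0x4b, 0x37, 0x03, 0xbc, 0x12, 0x1e, 0x5f]
t1 = [0x7c, 0x4b, 0x37, 0x03, 0xbc, 0x7c, 0x4b, 0x5f]
t2 = [0x34, 0xbc, 0xd9, 0x7c, 0x92, 0x4b, 0x7d, 0x5f]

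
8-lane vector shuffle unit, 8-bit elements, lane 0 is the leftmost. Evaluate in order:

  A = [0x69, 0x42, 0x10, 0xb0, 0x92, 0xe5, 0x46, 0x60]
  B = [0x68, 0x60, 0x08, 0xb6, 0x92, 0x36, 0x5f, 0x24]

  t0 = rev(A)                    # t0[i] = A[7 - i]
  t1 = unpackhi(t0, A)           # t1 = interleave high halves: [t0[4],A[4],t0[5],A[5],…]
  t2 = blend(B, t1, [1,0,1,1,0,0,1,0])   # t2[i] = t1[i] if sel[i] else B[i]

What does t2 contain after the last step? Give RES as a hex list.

t0 = [0x60, 0x46, 0xe5, 0x92, 0xb0, 0x10, 0x42, 0x69]
t1 = [0xb0, 0x92, 0x10, 0xe5, 0x42, 0x46, 0x69, 0x60]
t2 = [0xb0, 0x60, 0x10, 0xe5, 0x92, 0x36, 0x69, 0x24]

RES = [ 0xb0  0x60  0x10  0xe5  0x92  0x36  0x69  0x24 ]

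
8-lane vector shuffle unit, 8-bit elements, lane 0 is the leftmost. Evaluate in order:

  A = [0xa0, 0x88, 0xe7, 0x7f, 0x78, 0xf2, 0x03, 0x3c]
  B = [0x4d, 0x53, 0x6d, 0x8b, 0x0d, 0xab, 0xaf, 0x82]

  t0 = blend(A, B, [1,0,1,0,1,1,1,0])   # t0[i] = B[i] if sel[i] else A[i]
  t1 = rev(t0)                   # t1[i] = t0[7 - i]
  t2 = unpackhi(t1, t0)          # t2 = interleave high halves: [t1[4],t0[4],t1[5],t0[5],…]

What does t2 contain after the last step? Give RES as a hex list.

RES = [0x7f, 0x0d, 0x6d, 0xab, 0x88, 0xaf, 0x4d, 0x3c]

→ t0 |4d|88|6d|7f|0d|ab|af|3c|
→ t1 |3c|af|ab|0d|7f|6d|88|4d|
→ t2 |7f|0d|6d|ab|88|af|4d|3c|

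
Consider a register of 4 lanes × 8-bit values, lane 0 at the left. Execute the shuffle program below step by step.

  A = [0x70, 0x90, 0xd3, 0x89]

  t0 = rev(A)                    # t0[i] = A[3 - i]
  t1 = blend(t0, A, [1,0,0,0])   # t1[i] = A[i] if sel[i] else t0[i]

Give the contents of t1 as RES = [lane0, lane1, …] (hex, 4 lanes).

RES = [ 0x70  0xd3  0x90  0x70 ]

  t0: 89 d3 90 70
  t1: 70 d3 90 70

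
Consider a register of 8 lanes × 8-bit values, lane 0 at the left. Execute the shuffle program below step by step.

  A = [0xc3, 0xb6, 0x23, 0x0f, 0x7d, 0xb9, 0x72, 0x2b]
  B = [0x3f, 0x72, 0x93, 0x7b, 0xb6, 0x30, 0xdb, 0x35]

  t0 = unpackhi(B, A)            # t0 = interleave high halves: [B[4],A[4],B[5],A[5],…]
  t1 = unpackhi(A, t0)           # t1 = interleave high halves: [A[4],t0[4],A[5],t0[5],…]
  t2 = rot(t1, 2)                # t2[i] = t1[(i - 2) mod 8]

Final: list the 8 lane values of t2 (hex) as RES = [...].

RES = [0x2b, 0x2b, 0x7d, 0xdb, 0xb9, 0x72, 0x72, 0x35]

→ t0 |b6|7d|30|b9|db|72|35|2b|
→ t1 |7d|db|b9|72|72|35|2b|2b|
→ t2 |2b|2b|7d|db|b9|72|72|35|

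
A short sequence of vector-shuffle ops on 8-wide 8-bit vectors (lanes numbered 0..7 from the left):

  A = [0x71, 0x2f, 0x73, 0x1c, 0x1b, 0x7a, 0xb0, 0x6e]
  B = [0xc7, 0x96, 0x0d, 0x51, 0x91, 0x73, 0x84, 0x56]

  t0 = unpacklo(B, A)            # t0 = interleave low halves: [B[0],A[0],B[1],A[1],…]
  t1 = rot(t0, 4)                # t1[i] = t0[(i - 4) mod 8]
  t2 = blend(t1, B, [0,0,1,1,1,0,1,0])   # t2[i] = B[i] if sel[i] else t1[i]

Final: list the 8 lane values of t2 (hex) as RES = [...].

t0 = [0xc7, 0x71, 0x96, 0x2f, 0x0d, 0x73, 0x51, 0x1c]
t1 = [0x0d, 0x73, 0x51, 0x1c, 0xc7, 0x71, 0x96, 0x2f]
t2 = [0x0d, 0x73, 0x0d, 0x51, 0x91, 0x71, 0x84, 0x2f]

RES = [ 0x0d  0x73  0x0d  0x51  0x91  0x71  0x84  0x2f ]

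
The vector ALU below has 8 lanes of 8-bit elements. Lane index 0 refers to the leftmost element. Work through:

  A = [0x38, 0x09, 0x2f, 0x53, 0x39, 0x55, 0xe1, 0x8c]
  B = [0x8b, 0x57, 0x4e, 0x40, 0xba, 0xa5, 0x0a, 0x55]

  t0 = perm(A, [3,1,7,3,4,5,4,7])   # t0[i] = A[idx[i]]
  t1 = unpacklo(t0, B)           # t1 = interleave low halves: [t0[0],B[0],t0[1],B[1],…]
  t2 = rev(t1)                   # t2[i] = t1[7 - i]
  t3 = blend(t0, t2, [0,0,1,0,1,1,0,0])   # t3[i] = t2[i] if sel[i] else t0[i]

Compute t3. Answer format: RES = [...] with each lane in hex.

→ t0 |53|09|8c|53|39|55|39|8c|
→ t1 |53|8b|09|57|8c|4e|53|40|
→ t2 |40|53|4e|8c|57|09|8b|53|
→ t3 |53|09|4e|53|57|09|39|8c|

RES = [0x53, 0x09, 0x4e, 0x53, 0x57, 0x09, 0x39, 0x8c]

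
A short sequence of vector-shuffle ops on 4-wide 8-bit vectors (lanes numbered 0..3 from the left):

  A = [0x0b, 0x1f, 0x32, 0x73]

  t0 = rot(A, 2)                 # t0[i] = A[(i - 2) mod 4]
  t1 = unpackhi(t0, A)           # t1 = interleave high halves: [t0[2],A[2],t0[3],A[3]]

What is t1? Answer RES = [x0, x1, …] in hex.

t0 = [0x32, 0x73, 0x0b, 0x1f]
t1 = [0x0b, 0x32, 0x1f, 0x73]

RES = [0x0b, 0x32, 0x1f, 0x73]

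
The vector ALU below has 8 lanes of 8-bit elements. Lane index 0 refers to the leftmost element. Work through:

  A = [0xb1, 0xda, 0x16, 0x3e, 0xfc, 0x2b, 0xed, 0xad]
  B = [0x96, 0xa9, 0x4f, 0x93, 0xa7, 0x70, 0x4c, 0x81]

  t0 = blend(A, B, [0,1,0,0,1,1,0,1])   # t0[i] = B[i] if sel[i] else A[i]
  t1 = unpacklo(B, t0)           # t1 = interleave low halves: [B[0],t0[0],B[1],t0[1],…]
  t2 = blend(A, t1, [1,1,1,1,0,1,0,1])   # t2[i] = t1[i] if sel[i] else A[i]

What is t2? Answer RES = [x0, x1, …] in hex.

RES = [0x96, 0xb1, 0xa9, 0xa9, 0xfc, 0x16, 0xed, 0x3e]

→ t0 |b1|a9|16|3e|a7|70|ed|81|
→ t1 |96|b1|a9|a9|4f|16|93|3e|
→ t2 |96|b1|a9|a9|fc|16|ed|3e|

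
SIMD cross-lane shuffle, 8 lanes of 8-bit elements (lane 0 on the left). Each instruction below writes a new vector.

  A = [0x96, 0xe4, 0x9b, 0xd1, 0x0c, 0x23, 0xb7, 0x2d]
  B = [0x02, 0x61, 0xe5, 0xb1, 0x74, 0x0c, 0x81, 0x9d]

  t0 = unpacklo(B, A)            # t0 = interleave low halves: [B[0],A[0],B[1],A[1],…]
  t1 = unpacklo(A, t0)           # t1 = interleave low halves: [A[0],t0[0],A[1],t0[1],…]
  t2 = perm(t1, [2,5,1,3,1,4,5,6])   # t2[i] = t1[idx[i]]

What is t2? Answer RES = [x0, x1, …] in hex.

RES = [0xe4, 0x61, 0x02, 0x96, 0x02, 0x9b, 0x61, 0xd1]

t0 = [0x02, 0x96, 0x61, 0xe4, 0xe5, 0x9b, 0xb1, 0xd1]
t1 = [0x96, 0x02, 0xe4, 0x96, 0x9b, 0x61, 0xd1, 0xe4]
t2 = [0xe4, 0x61, 0x02, 0x96, 0x02, 0x9b, 0x61, 0xd1]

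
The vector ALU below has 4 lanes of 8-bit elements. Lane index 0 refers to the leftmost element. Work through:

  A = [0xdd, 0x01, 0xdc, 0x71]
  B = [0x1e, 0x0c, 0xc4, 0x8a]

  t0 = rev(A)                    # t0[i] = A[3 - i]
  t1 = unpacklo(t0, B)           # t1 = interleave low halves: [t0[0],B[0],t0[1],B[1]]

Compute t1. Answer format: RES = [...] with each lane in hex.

t0 = [0x71, 0xdc, 0x01, 0xdd]
t1 = [0x71, 0x1e, 0xdc, 0x0c]

RES = [ 0x71  0x1e  0xdc  0x0c ]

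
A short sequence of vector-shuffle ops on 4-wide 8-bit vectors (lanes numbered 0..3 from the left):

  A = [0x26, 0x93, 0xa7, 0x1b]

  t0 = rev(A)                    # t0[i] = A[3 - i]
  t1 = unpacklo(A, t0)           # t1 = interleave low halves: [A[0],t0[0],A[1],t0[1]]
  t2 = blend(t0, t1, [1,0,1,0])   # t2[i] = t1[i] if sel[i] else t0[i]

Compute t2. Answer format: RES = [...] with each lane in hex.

t0 = [0x1b, 0xa7, 0x93, 0x26]
t1 = [0x26, 0x1b, 0x93, 0xa7]
t2 = [0x26, 0xa7, 0x93, 0x26]

RES = [ 0x26  0xa7  0x93  0x26 ]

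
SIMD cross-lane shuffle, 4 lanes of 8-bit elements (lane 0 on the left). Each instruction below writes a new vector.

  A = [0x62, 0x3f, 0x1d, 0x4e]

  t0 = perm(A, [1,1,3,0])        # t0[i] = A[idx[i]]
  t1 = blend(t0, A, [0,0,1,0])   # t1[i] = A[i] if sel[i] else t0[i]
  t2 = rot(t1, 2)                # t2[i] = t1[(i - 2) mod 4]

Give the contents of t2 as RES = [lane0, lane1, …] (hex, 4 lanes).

RES = [0x1d, 0x62, 0x3f, 0x3f]

t0 = [0x3f, 0x3f, 0x4e, 0x62]
t1 = [0x3f, 0x3f, 0x1d, 0x62]
t2 = [0x1d, 0x62, 0x3f, 0x3f]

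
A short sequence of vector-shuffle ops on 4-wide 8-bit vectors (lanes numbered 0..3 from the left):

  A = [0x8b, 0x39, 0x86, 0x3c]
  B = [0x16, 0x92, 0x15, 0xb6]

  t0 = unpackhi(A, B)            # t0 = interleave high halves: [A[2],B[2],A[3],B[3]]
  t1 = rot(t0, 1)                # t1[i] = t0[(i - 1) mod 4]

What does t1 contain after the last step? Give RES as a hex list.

t0 = [0x86, 0x15, 0x3c, 0xb6]
t1 = [0xb6, 0x86, 0x15, 0x3c]

RES = [ 0xb6  0x86  0x15  0x3c ]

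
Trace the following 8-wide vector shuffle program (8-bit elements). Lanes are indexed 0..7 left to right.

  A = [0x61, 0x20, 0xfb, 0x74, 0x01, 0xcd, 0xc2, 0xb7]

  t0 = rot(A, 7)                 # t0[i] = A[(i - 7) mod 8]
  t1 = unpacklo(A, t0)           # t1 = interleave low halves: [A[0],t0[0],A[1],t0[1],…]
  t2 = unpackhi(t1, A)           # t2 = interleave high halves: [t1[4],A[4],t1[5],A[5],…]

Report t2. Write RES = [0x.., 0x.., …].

RES = [0xfb, 0x01, 0x74, 0xcd, 0x74, 0xc2, 0x01, 0xb7]

  t0: 20 fb 74 01 cd c2 b7 61
  t1: 61 20 20 fb fb 74 74 01
  t2: fb 01 74 cd 74 c2 01 b7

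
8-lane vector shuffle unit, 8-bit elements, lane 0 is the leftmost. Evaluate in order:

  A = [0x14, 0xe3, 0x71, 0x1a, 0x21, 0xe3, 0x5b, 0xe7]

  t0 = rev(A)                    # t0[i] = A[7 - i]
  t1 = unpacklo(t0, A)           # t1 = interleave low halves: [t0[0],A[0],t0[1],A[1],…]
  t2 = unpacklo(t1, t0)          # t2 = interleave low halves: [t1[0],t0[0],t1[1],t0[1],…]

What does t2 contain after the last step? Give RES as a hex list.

RES = [ 0xe7  0xe7  0x14  0x5b  0x5b  0xe3  0xe3  0x21 ]

  t0: e7 5b e3 21 1a 71 e3 14
  t1: e7 14 5b e3 e3 71 21 1a
  t2: e7 e7 14 5b 5b e3 e3 21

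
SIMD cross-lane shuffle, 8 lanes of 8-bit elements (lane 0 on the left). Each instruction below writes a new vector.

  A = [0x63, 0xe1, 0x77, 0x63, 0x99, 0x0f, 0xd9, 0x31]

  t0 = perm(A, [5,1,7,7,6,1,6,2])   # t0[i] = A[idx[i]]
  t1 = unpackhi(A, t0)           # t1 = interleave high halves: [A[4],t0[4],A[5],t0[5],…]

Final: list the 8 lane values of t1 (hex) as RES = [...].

RES = [ 0x99  0xd9  0x0f  0xe1  0xd9  0xd9  0x31  0x77 ]

  t0: 0f e1 31 31 d9 e1 d9 77
  t1: 99 d9 0f e1 d9 d9 31 77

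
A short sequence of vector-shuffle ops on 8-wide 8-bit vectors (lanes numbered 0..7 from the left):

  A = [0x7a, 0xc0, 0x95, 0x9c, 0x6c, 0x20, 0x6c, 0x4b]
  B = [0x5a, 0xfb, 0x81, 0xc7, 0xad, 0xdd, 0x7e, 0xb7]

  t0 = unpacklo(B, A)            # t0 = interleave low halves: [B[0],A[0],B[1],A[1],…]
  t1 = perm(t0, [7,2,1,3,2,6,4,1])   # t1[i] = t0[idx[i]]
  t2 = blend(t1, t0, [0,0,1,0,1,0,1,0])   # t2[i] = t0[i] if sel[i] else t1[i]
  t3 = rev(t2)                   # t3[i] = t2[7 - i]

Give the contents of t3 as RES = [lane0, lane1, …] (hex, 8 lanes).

  t0: 5a 7a fb c0 81 95 c7 9c
  t1: 9c fb 7a c0 fb c7 81 7a
  t2: 9c fb fb c0 81 c7 c7 7a
  t3: 7a c7 c7 81 c0 fb fb 9c

RES = [ 0x7a  0xc7  0xc7  0x81  0xc0  0xfb  0xfb  0x9c ]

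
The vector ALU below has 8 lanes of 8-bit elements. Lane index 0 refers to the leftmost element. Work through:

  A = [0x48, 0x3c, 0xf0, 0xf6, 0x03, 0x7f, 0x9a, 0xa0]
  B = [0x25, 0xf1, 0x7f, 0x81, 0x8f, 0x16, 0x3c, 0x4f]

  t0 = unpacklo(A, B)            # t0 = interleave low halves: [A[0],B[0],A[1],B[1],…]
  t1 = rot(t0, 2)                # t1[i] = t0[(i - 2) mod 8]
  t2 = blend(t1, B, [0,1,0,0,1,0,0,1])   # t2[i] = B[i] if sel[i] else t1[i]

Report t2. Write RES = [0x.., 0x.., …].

  t0: 48 25 3c f1 f0 7f f6 81
  t1: f6 81 48 25 3c f1 f0 7f
  t2: f6 f1 48 25 8f f1 f0 4f

RES = [0xf6, 0xf1, 0x48, 0x25, 0x8f, 0xf1, 0xf0, 0x4f]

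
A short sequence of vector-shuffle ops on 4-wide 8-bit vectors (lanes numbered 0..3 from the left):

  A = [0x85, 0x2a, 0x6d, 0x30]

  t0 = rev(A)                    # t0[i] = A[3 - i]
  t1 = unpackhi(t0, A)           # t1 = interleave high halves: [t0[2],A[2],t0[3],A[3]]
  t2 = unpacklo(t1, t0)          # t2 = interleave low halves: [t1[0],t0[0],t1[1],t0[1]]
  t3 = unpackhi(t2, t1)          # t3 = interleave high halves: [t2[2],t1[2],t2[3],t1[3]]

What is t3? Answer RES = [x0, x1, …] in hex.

  t0: 30 6d 2a 85
  t1: 2a 6d 85 30
  t2: 2a 30 6d 6d
  t3: 6d 85 6d 30

RES = [ 0x6d  0x85  0x6d  0x30 ]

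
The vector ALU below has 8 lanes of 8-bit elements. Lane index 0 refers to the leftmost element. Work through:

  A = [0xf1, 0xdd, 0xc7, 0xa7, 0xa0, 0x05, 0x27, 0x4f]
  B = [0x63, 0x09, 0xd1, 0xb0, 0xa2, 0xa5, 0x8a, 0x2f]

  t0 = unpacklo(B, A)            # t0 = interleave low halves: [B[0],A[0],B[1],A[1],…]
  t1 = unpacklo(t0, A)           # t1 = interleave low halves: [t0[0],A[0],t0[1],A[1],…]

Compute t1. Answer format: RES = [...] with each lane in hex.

RES = [0x63, 0xf1, 0xf1, 0xdd, 0x09, 0xc7, 0xdd, 0xa7]

  t0: 63 f1 09 dd d1 c7 b0 a7
  t1: 63 f1 f1 dd 09 c7 dd a7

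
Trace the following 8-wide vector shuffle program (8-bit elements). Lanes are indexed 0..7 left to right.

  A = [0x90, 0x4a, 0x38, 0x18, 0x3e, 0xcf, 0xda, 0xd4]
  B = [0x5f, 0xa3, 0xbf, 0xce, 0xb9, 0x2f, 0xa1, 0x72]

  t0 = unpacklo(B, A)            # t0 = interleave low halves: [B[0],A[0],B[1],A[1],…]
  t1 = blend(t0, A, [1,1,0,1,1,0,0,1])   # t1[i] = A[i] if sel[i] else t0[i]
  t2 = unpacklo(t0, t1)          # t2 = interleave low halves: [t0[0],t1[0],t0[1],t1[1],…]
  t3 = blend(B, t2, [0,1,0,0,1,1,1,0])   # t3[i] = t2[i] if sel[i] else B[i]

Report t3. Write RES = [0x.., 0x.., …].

RES = [0x5f, 0x90, 0xbf, 0xce, 0xa3, 0xa3, 0x4a, 0x72]

t0 = [0x5f, 0x90, 0xa3, 0x4a, 0xbf, 0x38, 0xce, 0x18]
t1 = [0x90, 0x4a, 0xa3, 0x18, 0x3e, 0x38, 0xce, 0xd4]
t2 = [0x5f, 0x90, 0x90, 0x4a, 0xa3, 0xa3, 0x4a, 0x18]
t3 = [0x5f, 0x90, 0xbf, 0xce, 0xa3, 0xa3, 0x4a, 0x72]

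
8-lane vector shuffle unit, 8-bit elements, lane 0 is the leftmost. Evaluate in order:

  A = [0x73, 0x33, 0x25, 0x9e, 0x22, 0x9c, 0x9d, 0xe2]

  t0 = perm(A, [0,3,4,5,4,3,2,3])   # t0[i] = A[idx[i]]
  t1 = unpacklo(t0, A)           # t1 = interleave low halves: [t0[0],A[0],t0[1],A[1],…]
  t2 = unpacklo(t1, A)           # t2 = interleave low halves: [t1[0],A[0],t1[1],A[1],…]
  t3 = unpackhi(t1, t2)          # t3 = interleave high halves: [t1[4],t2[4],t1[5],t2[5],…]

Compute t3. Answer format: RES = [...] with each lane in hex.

RES = [0x22, 0x9e, 0x25, 0x25, 0x9c, 0x33, 0x9e, 0x9e]

→ t0 |73|9e|22|9c|22|9e|25|9e|
→ t1 |73|73|9e|33|22|25|9c|9e|
→ t2 |73|73|73|33|9e|25|33|9e|
→ t3 |22|9e|25|25|9c|33|9e|9e|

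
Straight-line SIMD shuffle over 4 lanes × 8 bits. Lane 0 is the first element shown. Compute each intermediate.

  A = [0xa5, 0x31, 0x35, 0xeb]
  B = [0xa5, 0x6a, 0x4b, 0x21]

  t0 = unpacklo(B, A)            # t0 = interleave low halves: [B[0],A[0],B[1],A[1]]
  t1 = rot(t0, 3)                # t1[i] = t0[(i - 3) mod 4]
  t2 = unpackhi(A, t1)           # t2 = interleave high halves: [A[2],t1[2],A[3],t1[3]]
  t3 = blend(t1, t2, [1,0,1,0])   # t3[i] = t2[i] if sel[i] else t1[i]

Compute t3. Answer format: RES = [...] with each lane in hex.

→ t0 |a5|a5|6a|31|
→ t1 |a5|6a|31|a5|
→ t2 |35|31|eb|a5|
→ t3 |35|6a|eb|a5|

RES = [ 0x35  0x6a  0xeb  0xa5 ]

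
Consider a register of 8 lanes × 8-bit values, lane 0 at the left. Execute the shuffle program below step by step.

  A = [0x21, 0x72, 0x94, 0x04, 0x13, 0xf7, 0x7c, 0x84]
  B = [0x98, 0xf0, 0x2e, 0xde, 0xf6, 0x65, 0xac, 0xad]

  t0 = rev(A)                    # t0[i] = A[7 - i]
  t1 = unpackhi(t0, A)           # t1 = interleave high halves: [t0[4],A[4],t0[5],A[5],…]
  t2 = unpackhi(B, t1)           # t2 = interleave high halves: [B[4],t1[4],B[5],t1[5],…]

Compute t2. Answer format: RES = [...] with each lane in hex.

t0 = [0x84, 0x7c, 0xf7, 0x13, 0x04, 0x94, 0x72, 0x21]
t1 = [0x04, 0x13, 0x94, 0xf7, 0x72, 0x7c, 0x21, 0x84]
t2 = [0xf6, 0x72, 0x65, 0x7c, 0xac, 0x21, 0xad, 0x84]

RES = [ 0xf6  0x72  0x65  0x7c  0xac  0x21  0xad  0x84 ]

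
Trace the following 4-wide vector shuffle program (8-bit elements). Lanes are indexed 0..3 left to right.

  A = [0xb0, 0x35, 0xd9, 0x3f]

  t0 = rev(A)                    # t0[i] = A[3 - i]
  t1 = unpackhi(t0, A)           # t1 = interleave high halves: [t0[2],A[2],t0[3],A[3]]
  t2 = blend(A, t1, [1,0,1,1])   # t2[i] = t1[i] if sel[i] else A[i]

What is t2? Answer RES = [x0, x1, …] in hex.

RES = [0x35, 0x35, 0xb0, 0x3f]

  t0: 3f d9 35 b0
  t1: 35 d9 b0 3f
  t2: 35 35 b0 3f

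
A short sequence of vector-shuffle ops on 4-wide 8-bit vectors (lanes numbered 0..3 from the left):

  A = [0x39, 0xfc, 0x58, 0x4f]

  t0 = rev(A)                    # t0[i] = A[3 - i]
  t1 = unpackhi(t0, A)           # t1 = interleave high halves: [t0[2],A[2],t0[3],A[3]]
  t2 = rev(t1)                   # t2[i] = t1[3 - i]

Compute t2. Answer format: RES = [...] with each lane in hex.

t0 = [0x4f, 0x58, 0xfc, 0x39]
t1 = [0xfc, 0x58, 0x39, 0x4f]
t2 = [0x4f, 0x39, 0x58, 0xfc]

RES = [ 0x4f  0x39  0x58  0xfc ]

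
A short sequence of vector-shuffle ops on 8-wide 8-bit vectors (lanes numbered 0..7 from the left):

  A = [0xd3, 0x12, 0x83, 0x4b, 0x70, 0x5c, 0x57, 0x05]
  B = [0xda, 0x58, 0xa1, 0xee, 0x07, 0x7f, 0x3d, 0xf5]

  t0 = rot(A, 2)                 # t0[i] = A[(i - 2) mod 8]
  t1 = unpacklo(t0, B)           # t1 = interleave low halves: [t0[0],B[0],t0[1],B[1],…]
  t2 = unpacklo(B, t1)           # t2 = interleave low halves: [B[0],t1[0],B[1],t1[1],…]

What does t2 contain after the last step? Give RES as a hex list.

RES = [ 0xda  0x57  0x58  0xda  0xa1  0x05  0xee  0x58 ]

  t0: 57 05 d3 12 83 4b 70 5c
  t1: 57 da 05 58 d3 a1 12 ee
  t2: da 57 58 da a1 05 ee 58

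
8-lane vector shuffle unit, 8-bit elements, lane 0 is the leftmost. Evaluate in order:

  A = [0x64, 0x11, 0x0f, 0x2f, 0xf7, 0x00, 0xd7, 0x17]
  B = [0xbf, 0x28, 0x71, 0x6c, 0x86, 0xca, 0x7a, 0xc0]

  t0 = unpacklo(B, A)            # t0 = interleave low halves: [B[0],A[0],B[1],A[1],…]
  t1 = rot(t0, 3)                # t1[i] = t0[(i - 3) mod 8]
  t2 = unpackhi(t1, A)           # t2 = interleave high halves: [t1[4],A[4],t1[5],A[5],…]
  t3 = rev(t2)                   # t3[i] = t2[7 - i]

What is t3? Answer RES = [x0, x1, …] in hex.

  t0: bf 64 28 11 71 0f 6c 2f
  t1: 0f 6c 2f bf 64 28 11 71
  t2: 64 f7 28 00 11 d7 71 17
  t3: 17 71 d7 11 00 28 f7 64

RES = [ 0x17  0x71  0xd7  0x11  0x00  0x28  0xf7  0x64 ]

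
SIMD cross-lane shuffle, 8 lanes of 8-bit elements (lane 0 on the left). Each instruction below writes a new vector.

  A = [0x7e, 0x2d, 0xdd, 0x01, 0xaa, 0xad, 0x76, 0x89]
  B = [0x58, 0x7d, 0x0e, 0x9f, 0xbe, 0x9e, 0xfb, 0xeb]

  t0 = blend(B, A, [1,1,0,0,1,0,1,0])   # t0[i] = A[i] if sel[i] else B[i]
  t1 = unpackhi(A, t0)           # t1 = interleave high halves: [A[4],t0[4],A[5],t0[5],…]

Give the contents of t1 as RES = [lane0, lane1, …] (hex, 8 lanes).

  t0: 7e 2d 0e 9f aa 9e 76 eb
  t1: aa aa ad 9e 76 76 89 eb

RES = [ 0xaa  0xaa  0xad  0x9e  0x76  0x76  0x89  0xeb ]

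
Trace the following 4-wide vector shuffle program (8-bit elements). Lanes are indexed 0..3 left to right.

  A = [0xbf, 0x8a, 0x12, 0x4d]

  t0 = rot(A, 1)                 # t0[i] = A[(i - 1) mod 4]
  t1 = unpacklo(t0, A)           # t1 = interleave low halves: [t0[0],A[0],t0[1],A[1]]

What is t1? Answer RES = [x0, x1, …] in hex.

  t0: 4d bf 8a 12
  t1: 4d bf bf 8a

RES = [0x4d, 0xbf, 0xbf, 0x8a]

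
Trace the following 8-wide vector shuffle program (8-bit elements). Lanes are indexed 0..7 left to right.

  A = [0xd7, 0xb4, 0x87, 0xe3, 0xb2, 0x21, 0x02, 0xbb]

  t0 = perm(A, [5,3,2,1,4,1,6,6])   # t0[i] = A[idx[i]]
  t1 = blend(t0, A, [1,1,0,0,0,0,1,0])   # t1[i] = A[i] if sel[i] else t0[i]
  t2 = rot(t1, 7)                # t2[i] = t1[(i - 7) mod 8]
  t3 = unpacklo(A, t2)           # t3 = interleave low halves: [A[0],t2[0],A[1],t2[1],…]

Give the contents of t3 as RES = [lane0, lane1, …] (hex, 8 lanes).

→ t0 |21|e3|87|b4|b2|b4|02|02|
→ t1 |d7|b4|87|b4|b2|b4|02|02|
→ t2 |b4|87|b4|b2|b4|02|02|d7|
→ t3 |d7|b4|b4|87|87|b4|e3|b2|

RES = [0xd7, 0xb4, 0xb4, 0x87, 0x87, 0xb4, 0xe3, 0xb2]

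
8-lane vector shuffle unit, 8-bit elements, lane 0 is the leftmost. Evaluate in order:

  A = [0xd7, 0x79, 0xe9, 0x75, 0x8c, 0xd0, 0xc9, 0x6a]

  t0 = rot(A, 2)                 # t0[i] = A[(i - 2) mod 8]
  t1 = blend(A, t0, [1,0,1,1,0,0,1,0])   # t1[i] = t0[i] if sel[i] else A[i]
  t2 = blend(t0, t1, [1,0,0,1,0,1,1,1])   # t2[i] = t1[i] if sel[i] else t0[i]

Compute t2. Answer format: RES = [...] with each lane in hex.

RES = [ 0xc9  0x6a  0xd7  0x79  0xe9  0xd0  0x8c  0x6a ]

  t0: c9 6a d7 79 e9 75 8c d0
  t1: c9 79 d7 79 8c d0 8c 6a
  t2: c9 6a d7 79 e9 d0 8c 6a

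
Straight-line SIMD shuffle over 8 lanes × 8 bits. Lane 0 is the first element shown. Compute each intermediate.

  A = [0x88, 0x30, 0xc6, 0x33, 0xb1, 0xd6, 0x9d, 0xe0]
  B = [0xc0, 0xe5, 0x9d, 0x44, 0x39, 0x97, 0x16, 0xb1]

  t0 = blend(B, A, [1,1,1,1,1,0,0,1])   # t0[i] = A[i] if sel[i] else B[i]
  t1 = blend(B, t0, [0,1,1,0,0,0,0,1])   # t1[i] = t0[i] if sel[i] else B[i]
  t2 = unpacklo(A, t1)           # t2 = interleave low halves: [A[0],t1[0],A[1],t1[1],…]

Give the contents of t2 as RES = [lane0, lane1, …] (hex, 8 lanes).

RES = [0x88, 0xc0, 0x30, 0x30, 0xc6, 0xc6, 0x33, 0x44]

  t0: 88 30 c6 33 b1 97 16 e0
  t1: c0 30 c6 44 39 97 16 e0
  t2: 88 c0 30 30 c6 c6 33 44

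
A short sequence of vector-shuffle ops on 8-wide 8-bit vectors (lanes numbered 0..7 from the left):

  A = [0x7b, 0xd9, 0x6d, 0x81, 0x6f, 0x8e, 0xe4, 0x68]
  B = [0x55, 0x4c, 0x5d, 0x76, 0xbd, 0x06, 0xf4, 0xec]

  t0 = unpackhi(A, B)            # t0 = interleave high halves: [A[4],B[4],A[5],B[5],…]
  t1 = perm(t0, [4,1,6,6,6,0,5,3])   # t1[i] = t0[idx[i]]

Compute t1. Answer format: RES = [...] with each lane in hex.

t0 = [0x6f, 0xbd, 0x8e, 0x06, 0xe4, 0xf4, 0x68, 0xec]
t1 = [0xe4, 0xbd, 0x68, 0x68, 0x68, 0x6f, 0xf4, 0x06]

RES = [0xe4, 0xbd, 0x68, 0x68, 0x68, 0x6f, 0xf4, 0x06]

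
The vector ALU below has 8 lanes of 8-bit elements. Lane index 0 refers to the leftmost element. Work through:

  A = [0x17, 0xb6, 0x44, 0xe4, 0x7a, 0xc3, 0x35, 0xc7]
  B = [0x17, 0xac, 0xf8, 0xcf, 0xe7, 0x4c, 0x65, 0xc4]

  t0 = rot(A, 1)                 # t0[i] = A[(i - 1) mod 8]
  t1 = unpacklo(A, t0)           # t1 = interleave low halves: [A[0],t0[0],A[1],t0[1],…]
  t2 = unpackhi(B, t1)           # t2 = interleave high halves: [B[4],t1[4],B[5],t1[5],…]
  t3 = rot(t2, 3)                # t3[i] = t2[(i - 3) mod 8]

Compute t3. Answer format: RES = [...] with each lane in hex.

→ t0 |c7|17|b6|44|e4|7a|c3|35|
→ t1 |17|c7|b6|17|44|b6|e4|44|
→ t2 |e7|44|4c|b6|65|e4|c4|44|
→ t3 |e4|c4|44|e7|44|4c|b6|65|

RES = [0xe4, 0xc4, 0x44, 0xe7, 0x44, 0x4c, 0xb6, 0x65]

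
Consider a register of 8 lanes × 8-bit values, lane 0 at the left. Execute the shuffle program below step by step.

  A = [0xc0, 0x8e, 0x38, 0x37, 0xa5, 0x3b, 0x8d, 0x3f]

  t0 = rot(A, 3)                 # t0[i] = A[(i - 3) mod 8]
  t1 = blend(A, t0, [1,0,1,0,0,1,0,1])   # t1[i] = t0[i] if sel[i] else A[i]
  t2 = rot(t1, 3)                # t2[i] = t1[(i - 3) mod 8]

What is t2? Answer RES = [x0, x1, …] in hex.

RES = [0x38, 0x8d, 0xa5, 0x3b, 0x8e, 0x3f, 0x37, 0xa5]

t0 = [0x3b, 0x8d, 0x3f, 0xc0, 0x8e, 0x38, 0x37, 0xa5]
t1 = [0x3b, 0x8e, 0x3f, 0x37, 0xa5, 0x38, 0x8d, 0xa5]
t2 = [0x38, 0x8d, 0xa5, 0x3b, 0x8e, 0x3f, 0x37, 0xa5]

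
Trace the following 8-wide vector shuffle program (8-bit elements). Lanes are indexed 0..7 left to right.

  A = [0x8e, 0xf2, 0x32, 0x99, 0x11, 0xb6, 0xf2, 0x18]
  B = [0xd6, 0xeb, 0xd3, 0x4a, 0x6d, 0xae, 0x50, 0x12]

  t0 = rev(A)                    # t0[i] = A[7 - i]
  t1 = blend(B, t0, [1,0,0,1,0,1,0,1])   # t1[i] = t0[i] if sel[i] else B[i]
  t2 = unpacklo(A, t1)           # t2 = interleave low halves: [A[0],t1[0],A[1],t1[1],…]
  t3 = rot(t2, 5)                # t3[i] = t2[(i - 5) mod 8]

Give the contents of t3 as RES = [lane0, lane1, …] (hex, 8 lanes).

RES = [0xeb, 0x32, 0xd3, 0x99, 0x11, 0x8e, 0x18, 0xf2]

→ t0 |18|f2|b6|11|99|32|f2|8e|
→ t1 |18|eb|d3|11|6d|32|50|8e|
→ t2 |8e|18|f2|eb|32|d3|99|11|
→ t3 |eb|32|d3|99|11|8e|18|f2|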